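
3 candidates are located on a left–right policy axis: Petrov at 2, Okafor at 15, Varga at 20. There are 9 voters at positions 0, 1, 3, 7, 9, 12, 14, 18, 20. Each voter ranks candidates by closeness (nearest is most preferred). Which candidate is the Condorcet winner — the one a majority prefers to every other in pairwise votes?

Okafor

With single-peaked preferences on a line, the Condorcet winner is the candidate closest to the median voter.
The median voter (position 9) is closest to Okafor at 15.
Check: Okafor vs Petrov — voters closer to Okafor: 5 of 9.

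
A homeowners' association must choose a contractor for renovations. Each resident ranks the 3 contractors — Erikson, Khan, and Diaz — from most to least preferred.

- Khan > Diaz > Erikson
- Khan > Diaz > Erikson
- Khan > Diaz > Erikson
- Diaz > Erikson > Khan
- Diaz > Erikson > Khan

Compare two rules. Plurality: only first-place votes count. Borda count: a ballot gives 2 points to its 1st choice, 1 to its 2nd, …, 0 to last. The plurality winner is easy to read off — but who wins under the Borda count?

Diaz

Plurality first-place counts: Erikson 0, Khan 3, Diaz 2 → Khan.
Borda totals: Erikson 2, Khan 6, Diaz 7 → Diaz.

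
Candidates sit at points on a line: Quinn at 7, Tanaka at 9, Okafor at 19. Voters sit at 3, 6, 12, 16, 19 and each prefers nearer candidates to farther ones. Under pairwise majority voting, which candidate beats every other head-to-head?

With single-peaked preferences on a line, the Condorcet winner is the candidate closest to the median voter.
The median voter (position 12) is closest to Tanaka at 9.
Check: Tanaka vs Quinn — voters closer to Tanaka: 3 of 5.

Tanaka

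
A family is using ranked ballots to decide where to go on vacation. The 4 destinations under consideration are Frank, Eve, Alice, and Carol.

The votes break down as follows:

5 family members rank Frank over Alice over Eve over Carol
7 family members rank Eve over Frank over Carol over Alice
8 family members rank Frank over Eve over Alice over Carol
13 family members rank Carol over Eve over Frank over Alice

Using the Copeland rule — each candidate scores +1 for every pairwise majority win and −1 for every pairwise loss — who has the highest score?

Pairwise results:
  Frank vs Eve: Eve wins 20–13.
  Frank vs Alice: Frank wins 33–0.
  Frank vs Carol: Frank wins 20–13.
  Eve vs Alice: Eve wins 28–5.
  Eve vs Carol: Eve wins 20–13.
  Alice vs Carol: Carol wins 20–13.
Copeland scores (wins − losses):
  Frank: 2 − 1 = 1
  Eve: 3 − 0 = 3
  Alice: 0 − 3 = -3
  Carol: 1 − 2 = -1
Eve has the best Copeland score.

Eve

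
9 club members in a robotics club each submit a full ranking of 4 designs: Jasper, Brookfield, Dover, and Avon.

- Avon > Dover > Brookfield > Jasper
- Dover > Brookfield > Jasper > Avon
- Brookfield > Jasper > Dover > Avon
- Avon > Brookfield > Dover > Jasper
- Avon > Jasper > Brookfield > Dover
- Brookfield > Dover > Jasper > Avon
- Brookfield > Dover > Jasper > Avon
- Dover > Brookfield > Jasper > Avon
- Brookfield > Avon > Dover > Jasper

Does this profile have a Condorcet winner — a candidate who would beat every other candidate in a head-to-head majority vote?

Yes

Head-to-head results (9 voters total):
Jasper vs Brookfield: Brookfield wins 8–1.
Jasper vs Dover: Dover wins 7–2.
Jasper vs Avon: Jasper wins 5–4.
Brookfield vs Dover: Brookfield wins 6–3.
Brookfield vs Avon: Brookfield wins 6–3.
Dover vs Avon: Dover wins 5–4.
Brookfield beats each rival — Jasper (8–1), Dover (6–3), Avon (6–3) — so Brookfield is the Condorcet winner.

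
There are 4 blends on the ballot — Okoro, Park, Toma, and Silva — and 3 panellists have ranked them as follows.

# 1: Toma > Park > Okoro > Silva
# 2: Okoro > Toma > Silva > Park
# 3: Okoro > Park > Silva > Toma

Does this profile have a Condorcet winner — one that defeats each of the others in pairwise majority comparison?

Head-to-head results (3 voters total):
Okoro vs Park: Okoro wins 2–1.
Okoro vs Toma: Okoro wins 2–1.
Okoro vs Silva: Okoro wins 3–0.
Park vs Toma: Toma wins 2–1.
Park vs Silva: Park wins 2–1.
Toma vs Silva: Toma wins 2–1.
Okoro beats each rival — Park (2–1), Toma (2–1), Silva (3–0) — so Okoro is the Condorcet winner.

Yes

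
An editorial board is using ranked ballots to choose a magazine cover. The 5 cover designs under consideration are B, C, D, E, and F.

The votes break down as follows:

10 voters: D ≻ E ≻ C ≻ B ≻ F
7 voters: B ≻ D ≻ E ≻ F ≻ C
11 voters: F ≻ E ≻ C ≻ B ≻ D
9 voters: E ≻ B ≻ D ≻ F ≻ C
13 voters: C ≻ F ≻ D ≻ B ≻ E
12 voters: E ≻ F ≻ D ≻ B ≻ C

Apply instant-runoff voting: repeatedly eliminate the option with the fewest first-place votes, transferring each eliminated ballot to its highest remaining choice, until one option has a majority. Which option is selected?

E

Round 1: E 21, C 13, F 11, D 10, B 7. B has the fewest and is eliminated.
Round 2: E 21, D 17, C 13, F 11. F has the fewest and is eliminated.
Round 3: E 32, D 17, C 13. E has a majority.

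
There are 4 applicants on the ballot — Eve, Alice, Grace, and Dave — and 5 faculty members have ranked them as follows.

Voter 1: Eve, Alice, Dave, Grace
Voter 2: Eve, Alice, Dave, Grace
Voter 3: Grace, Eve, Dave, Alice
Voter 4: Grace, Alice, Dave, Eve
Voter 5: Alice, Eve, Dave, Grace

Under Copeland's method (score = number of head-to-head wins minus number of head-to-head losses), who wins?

Eve

Pairwise results:
  Eve vs Alice: Eve wins 3–2.
  Eve vs Grace: Eve wins 3–2.
  Eve vs Dave: Eve wins 4–1.
  Alice vs Grace: Alice wins 3–2.
  Alice vs Dave: Alice wins 4–1.
  Grace vs Dave: Dave wins 3–2.
Copeland scores (wins − losses):
  Eve: 3 − 0 = 3
  Alice: 2 − 1 = 1
  Grace: 0 − 3 = -3
  Dave: 1 − 2 = -1
Eve has the best Copeland score.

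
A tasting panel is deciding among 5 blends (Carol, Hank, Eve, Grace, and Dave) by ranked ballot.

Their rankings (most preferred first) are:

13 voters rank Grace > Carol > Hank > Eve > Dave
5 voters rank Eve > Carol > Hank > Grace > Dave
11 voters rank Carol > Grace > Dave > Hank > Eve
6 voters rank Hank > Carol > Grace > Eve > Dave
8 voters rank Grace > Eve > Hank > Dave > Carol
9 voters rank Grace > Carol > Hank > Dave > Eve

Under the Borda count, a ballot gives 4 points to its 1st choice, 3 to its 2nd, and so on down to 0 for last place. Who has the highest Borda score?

Borda scores:
  Carol: 13·3 + 5·3 + 11·4 + 6·3 + 8·0 + 9·3 = 143
  Hank: 13·2 + 5·2 + 11·1 + 6·4 + 8·2 + 9·2 = 105
  Eve: 13·1 + 5·4 + 11·0 + 6·1 + 8·3 + 9·0 = 63
  Grace: 13·4 + 5·1 + 11·3 + 6·2 + 8·4 + 9·4 = 170
  Dave: 13·0 + 5·0 + 11·2 + 6·0 + 8·1 + 9·1 = 39
Grace has the highest total.

Grace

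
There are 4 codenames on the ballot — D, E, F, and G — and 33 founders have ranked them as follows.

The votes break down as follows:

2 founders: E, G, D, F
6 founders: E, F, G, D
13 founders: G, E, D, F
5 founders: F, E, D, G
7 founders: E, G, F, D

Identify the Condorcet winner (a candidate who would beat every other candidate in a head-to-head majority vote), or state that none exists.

E

Head-to-head results (33 voters total):
D vs E: E wins 33–0.
D vs F: F wins 18–15.
D vs G: G wins 28–5.
E vs F: E wins 28–5.
E vs G: E wins 20–13.
F vs G: G wins 22–11.
E beats each rival — D (33–0), F (28–5), G (20–13) — so E is the Condorcet winner.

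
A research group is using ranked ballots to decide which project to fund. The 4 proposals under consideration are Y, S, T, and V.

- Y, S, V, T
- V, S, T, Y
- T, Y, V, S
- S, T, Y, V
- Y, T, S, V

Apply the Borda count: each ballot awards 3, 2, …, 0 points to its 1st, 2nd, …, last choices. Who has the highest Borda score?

Y

Borda scores:
  Y: 3 + 0 + 2 + 1 + 3 = 9
  S: 2 + 2 + 0 + 3 + 1 = 8
  T: 0 + 1 + 3 + 2 + 2 = 8
  V: 1 + 3 + 1 + 0 + 0 = 5
Y has the highest total.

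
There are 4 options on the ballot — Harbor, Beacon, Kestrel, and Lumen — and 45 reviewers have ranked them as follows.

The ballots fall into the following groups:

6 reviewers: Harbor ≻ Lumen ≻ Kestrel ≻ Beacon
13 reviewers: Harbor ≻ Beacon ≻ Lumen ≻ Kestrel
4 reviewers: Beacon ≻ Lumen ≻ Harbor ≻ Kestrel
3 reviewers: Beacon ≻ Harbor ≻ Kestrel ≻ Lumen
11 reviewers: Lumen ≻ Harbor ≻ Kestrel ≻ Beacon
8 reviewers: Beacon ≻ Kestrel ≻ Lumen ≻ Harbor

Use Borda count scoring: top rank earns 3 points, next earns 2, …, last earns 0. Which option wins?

Borda scores:
  Harbor: 6·3 + 13·3 + 4·1 + 3·2 + 11·2 + 8·0 = 89
  Beacon: 6·0 + 13·2 + 4·3 + 3·3 + 11·0 + 8·3 = 71
  Kestrel: 6·1 + 13·0 + 4·0 + 3·1 + 11·1 + 8·2 = 36
  Lumen: 6·2 + 13·1 + 4·2 + 3·0 + 11·3 + 8·1 = 74
Harbor has the highest total.

Harbor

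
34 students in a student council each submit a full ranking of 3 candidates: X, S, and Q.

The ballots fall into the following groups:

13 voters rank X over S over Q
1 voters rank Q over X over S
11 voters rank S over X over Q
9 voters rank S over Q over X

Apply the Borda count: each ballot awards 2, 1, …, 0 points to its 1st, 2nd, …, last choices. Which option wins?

Borda scores:
  X: 13·2 + 1 + 11·1 + 9·0 = 38
  S: 13·1 + 0 + 11·2 + 9·2 = 53
  Q: 13·0 + 2 + 11·0 + 9·1 = 11
S has the highest total.

S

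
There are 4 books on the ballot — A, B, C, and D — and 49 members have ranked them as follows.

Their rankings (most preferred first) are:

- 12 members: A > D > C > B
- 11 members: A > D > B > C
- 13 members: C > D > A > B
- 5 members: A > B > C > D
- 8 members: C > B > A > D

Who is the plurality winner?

First-place vote totals:
  A: 28
  B: 0
  C: 21
  D: 0
A has the most first-place votes.

A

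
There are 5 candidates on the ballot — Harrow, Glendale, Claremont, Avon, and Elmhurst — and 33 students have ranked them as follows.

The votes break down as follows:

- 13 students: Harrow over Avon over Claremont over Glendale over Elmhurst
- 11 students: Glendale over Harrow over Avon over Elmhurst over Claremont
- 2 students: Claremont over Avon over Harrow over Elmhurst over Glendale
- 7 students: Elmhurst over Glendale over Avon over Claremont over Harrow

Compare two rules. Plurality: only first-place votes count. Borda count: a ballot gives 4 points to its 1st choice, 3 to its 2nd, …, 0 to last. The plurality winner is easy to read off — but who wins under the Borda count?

Plurality first-place counts: Harrow 13, Glendale 11, Claremont 2, Avon 0, Elmhurst 7 → Harrow.
Borda totals: Harrow 89, Glendale 78, Claremont 41, Avon 81, Elmhurst 41 → Harrow.

Harrow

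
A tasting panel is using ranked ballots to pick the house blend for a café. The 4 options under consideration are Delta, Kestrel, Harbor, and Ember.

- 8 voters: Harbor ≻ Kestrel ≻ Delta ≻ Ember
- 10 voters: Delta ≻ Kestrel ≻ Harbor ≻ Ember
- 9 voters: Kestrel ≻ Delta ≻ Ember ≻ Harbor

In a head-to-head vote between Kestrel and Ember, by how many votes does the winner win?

Ballots ranking Kestrel above Ember: 8+10+9 = 27.
Ballots ranking Ember above Kestrel: 0.
Kestrel wins 27–0, a margin of 27.

27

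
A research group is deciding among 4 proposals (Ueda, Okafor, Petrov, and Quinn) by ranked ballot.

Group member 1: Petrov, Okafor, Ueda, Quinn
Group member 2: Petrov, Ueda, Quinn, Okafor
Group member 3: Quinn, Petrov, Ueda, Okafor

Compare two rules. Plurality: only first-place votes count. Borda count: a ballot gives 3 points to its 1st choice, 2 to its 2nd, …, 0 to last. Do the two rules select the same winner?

Yes

Plurality first-place counts: Ueda 0, Okafor 0, Petrov 2, Quinn 1 → Petrov.
Borda totals: Ueda 4, Okafor 2, Petrov 8, Quinn 4 → Petrov.
The two rules agree on Petrov.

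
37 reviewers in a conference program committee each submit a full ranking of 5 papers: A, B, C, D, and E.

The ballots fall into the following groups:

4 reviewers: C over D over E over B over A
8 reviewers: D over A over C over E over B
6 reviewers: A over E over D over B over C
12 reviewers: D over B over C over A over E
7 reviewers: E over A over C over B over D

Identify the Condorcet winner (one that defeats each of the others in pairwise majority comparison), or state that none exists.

Head-to-head results (37 voters total):
A vs B: A wins 21–16.
A vs C: A wins 21–16.
A vs D: D wins 24–13.
A vs E: A wins 26–11.
B vs C: C wins 19–18.
B vs D: D wins 30–7.
B vs E: E wins 25–12.
C vs D: D wins 26–11.
C vs E: C wins 24–13.
D vs E: D wins 24–13.
D beats each rival — A (24–13), B (30–7), C (26–11), E (24–13) — so D is the Condorcet winner.

D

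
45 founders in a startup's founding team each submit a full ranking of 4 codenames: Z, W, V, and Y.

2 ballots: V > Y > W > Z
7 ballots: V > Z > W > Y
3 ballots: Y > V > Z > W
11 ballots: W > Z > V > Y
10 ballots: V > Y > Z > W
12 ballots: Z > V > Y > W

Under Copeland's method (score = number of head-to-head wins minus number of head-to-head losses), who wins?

Pairwise results:
  Z vs W: Z wins 32–13.
  Z vs V: Z wins 23–22.
  Z vs Y: Z wins 30–15.
  W vs V: V wins 34–11.
  W vs Y: Y wins 27–18.
  V vs Y: V wins 42–3.
Copeland scores (wins − losses):
  Z: 3 − 0 = 3
  W: 0 − 3 = -3
  V: 2 − 1 = 1
  Y: 1 − 2 = -1
Z has the best Copeland score.

Z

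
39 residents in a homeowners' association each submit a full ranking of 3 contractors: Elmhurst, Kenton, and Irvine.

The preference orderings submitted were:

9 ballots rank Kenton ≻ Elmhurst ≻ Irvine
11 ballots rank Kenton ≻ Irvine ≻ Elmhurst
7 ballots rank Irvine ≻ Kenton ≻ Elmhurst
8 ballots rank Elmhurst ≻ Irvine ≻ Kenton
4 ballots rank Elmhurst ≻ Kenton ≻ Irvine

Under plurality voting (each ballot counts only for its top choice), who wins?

Kenton

First-place vote totals:
  Elmhurst: 12
  Kenton: 20
  Irvine: 7
Kenton has the most first-place votes.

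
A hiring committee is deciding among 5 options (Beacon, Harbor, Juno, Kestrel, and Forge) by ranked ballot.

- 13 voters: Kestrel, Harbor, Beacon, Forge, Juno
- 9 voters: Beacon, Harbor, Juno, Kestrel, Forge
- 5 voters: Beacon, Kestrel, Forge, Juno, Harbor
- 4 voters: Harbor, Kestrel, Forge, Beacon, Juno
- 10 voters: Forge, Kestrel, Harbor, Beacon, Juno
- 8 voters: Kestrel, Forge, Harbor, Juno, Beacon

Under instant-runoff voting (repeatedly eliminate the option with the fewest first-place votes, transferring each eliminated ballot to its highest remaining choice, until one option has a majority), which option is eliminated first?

Juno

Round 1: Kestrel 21, Beacon 14, Forge 10, Harbor 4, Juno 0. Juno has the fewest and is eliminated.
Round 2: Kestrel 21, Beacon 14, Forge 10, Harbor 4. Harbor has the fewest and is eliminated.
Round 3: Kestrel 25, Beacon 14, Forge 10. Kestrel has a majority.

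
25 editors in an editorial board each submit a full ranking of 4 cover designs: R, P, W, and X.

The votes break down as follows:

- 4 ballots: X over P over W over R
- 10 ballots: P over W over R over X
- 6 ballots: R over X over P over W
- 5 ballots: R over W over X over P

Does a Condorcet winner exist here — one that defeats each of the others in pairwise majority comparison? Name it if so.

Head-to-head results (25 voters total):
R vs P: P wins 14–11.
R vs W: W wins 14–11.
R vs X: R wins 21–4.
P vs W: P wins 20–5.
P vs X: X wins 15–10.
W vs X: W wins 15–10.
No candidate beats all others: R beats X beats P beats R, a majority cycle.

None — there is no Condorcet winner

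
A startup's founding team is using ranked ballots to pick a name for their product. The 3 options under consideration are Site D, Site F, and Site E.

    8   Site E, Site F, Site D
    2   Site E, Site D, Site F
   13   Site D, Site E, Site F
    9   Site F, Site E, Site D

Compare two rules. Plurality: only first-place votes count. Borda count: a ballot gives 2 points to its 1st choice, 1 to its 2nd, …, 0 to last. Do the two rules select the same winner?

No

Plurality first-place counts: Site D 13, Site F 9, Site E 10 → Site D.
Borda totals: Site D 28, Site F 26, Site E 42 → Site E.
The two rules disagree: plurality picks Site D, Borda picks Site E.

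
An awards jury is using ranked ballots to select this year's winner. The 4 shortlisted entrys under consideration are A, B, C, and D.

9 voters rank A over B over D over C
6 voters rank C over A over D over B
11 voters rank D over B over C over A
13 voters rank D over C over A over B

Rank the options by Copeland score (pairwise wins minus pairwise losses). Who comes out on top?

D

Pairwise results:
  A vs B: A wins 28–11.
  A vs C: C wins 30–9.
  A vs D: D wins 24–15.
  B vs C: B wins 20–19.
  B vs D: D wins 30–9.
  C vs D: D wins 33–6.
Copeland scores (wins − losses):
  A: 1 − 2 = -1
  B: 1 − 2 = -1
  C: 1 − 2 = -1
  D: 3 − 0 = 3
D has the best Copeland score.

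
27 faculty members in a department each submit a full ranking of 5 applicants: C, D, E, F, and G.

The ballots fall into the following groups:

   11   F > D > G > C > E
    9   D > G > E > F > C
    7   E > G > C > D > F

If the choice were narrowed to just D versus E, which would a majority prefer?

D

Ballots ranking D above E: 11+9 = 20.
Ballots ranking E above D: 7.
D wins the head-to-head, 20–7.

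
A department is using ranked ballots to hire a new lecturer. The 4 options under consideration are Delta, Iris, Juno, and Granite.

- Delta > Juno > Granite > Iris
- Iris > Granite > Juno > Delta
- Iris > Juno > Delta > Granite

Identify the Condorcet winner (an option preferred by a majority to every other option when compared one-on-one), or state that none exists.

Iris

Head-to-head results (3 voters total):
Delta vs Iris: Iris wins 2–1.
Delta vs Juno: Juno wins 2–1.
Delta vs Granite: Delta wins 2–1.
Iris vs Juno: Iris wins 2–1.
Iris vs Granite: Iris wins 2–1.
Juno vs Granite: Juno wins 2–1.
Iris beats each rival — Delta (2–1), Juno (2–1), Granite (2–1) — so Iris is the Condorcet winner.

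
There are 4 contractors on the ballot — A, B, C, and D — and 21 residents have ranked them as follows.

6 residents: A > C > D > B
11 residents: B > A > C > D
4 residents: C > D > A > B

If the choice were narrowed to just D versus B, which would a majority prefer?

Ballots ranking D above B: 6+4 = 10.
Ballots ranking B above D: 11.
B wins the head-to-head, 11–10.

B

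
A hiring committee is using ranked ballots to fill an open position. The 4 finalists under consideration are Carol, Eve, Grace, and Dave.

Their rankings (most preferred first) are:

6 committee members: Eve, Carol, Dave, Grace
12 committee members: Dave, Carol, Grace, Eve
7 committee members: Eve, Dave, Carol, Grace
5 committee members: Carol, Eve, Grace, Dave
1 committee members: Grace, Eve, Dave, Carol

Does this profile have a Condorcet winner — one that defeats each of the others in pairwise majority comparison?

Head-to-head results (31 voters total):
Carol vs Eve: Carol wins 17–14.
Carol vs Grace: Carol wins 30–1.
Carol vs Dave: Dave wins 20–11.
Eve vs Grace: Eve wins 18–13.
Eve vs Dave: Eve wins 19–12.
Grace vs Dave: Dave wins 25–6.
No candidate beats all others: Carol beats Eve beats Dave beats Carol, a majority cycle.

No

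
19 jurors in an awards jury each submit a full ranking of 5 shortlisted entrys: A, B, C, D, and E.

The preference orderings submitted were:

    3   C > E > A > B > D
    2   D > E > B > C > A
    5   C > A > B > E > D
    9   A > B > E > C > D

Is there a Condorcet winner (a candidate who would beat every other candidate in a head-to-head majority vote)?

No

Head-to-head results (19 voters total):
A vs B: A wins 17–2.
A vs C: C wins 10–9.
A vs D: A wins 17–2.
A vs E: A wins 14–5.
B vs C: B wins 11–8.
B vs D: B wins 17–2.
B vs E: B wins 14–5.
C vs D: C wins 17–2.
C vs E: E wins 11–8.
D vs E: E wins 17–2.
No candidate beats all others: A beats B beats C beats A, a majority cycle.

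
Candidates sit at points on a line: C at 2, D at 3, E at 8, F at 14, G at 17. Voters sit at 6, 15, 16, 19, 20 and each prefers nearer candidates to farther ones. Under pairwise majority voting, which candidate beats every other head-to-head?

G

With single-peaked preferences on a line, the Condorcet winner is the candidate closest to the median voter.
The median voter (position 16) is closest to G at 17.
Check: G vs F — voters closer to G: 3 of 5.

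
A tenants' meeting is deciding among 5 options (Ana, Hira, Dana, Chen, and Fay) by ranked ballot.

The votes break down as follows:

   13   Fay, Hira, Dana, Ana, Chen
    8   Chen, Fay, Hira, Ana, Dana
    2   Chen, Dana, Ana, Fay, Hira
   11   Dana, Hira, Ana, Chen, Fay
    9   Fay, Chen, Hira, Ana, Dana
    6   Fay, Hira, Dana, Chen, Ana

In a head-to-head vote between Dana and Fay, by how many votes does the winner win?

23

Ballots ranking Dana above Fay: 2+11 = 13.
Ballots ranking Fay above Dana: 13+8+9+6 = 36.
Fay wins 36–13, a margin of 23.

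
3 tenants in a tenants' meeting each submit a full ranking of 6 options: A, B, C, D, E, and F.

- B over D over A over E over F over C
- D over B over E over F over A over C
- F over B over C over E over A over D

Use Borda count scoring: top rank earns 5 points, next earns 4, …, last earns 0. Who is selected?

B

Borda scores:
  A: 3 + 1 + 1 = 5
  B: 5 + 4 + 4 = 13
  C: 0 + 0 + 3 = 3
  D: 4 + 5 + 0 = 9
  E: 2 + 3 + 2 = 7
  F: 1 + 2 + 5 = 8
B has the highest total.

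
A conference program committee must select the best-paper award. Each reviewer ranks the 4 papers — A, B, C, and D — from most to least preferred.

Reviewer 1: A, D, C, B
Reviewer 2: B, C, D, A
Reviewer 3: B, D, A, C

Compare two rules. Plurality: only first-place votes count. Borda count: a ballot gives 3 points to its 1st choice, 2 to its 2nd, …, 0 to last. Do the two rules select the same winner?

Yes

Plurality first-place counts: A 1, B 2, C 0, D 0 → B.
Borda totals: A 4, B 6, C 3, D 5 → B.
The two rules agree on B.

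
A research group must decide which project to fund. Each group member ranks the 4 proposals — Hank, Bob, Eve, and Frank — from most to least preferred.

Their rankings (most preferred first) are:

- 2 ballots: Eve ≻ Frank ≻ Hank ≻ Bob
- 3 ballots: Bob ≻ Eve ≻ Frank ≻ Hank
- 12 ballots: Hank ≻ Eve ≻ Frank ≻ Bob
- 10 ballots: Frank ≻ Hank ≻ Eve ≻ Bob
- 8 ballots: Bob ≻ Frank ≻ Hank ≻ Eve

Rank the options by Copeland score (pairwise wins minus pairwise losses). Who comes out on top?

Frank

Pairwise results:
  Hank vs Bob: Hank wins 24–11.
  Hank vs Eve: Hank wins 30–5.
  Hank vs Frank: Frank wins 23–12.
  Bob vs Eve: Eve wins 24–11.
  Bob vs Frank: Frank wins 24–11.
  Eve vs Frank: Frank wins 18–17.
Copeland scores (wins − losses):
  Hank: 2 − 1 = 1
  Bob: 0 − 3 = -3
  Eve: 1 − 2 = -1
  Frank: 3 − 0 = 3
Frank has the best Copeland score.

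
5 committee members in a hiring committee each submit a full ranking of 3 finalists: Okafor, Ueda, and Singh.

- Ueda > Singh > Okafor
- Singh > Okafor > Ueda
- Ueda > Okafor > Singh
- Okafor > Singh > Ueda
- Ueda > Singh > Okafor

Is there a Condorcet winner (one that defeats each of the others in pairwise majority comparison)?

Yes

Head-to-head results (5 voters total):
Okafor vs Ueda: Ueda wins 3–2.
Okafor vs Singh: Singh wins 3–2.
Ueda vs Singh: Ueda wins 3–2.
Ueda beats each rival — Okafor (3–2), Singh (3–2) — so Ueda is the Condorcet winner.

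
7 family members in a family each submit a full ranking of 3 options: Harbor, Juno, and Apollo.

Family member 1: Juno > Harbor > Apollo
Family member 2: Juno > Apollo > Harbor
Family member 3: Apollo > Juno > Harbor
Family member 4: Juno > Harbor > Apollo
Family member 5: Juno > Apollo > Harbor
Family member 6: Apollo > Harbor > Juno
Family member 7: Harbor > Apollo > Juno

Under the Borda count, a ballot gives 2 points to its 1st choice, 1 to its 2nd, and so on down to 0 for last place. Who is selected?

Juno

Borda scores:
  Harbor: 1 + 0 + 0 + 1 + 0 + 1 + 2 = 5
  Juno: 2 + 2 + 1 + 2 + 2 + 0 + 0 = 9
  Apollo: 0 + 1 + 2 + 0 + 1 + 2 + 1 = 7
Juno has the highest total.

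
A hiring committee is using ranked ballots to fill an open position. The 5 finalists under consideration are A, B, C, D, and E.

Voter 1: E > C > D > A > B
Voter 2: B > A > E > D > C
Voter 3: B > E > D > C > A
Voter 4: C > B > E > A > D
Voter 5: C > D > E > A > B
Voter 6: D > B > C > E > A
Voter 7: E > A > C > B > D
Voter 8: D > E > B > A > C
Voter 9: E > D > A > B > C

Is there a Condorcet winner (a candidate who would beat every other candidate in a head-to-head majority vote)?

Yes

Head-to-head results (9 voters total):
A vs B: B wins 5–4.
A vs C: C wins 5–4.
A vs D: D wins 6–3.
A vs E: E wins 8–1.
B vs C: B wins 5–4.
B vs D: D wins 5–4.
B vs E: E wins 5–4.
C vs D: D wins 5–4.
C vs E: E wins 6–3.
D vs E: E wins 6–3.
E beats each rival — A (8–1), B (5–4), C (6–3), D (6–3) — so E is the Condorcet winner.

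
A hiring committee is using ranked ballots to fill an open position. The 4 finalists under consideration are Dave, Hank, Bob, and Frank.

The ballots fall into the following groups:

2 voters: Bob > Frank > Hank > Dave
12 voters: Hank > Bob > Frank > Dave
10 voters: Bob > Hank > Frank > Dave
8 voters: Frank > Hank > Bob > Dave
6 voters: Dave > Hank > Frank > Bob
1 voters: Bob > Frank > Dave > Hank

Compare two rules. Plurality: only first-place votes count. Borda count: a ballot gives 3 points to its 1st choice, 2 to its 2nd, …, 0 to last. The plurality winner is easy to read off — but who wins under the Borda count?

Plurality first-place counts: Dave 6, Hank 12, Bob 13, Frank 8 → Bob.
Borda totals: Dave 19, Hank 86, Bob 71, Frank 58 → Hank.

Hank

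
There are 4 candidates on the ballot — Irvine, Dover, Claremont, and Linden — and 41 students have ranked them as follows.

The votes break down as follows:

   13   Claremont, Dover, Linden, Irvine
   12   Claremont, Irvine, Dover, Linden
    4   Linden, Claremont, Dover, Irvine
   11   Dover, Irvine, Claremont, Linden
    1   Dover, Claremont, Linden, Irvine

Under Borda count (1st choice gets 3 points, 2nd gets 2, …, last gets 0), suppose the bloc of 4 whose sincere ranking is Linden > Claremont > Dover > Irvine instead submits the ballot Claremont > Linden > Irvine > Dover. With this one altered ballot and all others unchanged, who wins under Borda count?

Borda totals with the altered ballot: Irvine 50, Dover 74, Claremont 100, Linden 22.
The winner is unchanged: still Claremont.

Claremont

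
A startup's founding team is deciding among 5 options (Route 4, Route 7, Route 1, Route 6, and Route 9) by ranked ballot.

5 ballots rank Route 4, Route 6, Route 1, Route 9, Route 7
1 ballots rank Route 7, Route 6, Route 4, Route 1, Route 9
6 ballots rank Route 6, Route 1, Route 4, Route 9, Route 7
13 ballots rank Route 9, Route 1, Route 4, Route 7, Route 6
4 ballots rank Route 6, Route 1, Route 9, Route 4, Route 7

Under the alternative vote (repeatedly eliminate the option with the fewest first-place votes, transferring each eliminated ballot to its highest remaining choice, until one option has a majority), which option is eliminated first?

Round 1: Route 9 13, Route 6 10, Route 4 5, Route 7 1, Route 1 0. Route 1 has the fewest and is eliminated.
Round 2: Route 9 13, Route 6 10, Route 4 5, Route 7 1. Route 7 has the fewest and is eliminated.
Round 3: Route 9 13, Route 6 11, Route 4 5. Route 4 has the fewest and is eliminated.
Round 4: Route 6 16, Route 9 13. Route 6 has a majority.

Route 1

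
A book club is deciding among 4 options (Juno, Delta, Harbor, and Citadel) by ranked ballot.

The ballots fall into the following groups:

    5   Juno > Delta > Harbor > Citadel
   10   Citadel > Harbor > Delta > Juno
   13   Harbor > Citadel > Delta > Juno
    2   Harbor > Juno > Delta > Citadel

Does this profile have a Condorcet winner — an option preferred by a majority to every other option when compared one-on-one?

Head-to-head results (30 voters total):
Juno vs Delta: Delta wins 23–7.
Juno vs Harbor: Harbor wins 25–5.
Juno vs Citadel: Citadel wins 23–7.
Delta vs Harbor: Harbor wins 25–5.
Delta vs Citadel: Citadel wins 23–7.
Harbor vs Citadel: Harbor wins 20–10.
Harbor beats each rival — Juno (25–5), Delta (25–5), Citadel (20–10) — so Harbor is the Condorcet winner.

Yes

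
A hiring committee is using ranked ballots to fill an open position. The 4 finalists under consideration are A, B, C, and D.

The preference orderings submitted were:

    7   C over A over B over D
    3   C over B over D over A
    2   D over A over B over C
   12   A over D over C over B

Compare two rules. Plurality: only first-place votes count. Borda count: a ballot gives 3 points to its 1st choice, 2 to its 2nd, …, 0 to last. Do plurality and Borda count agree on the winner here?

Plurality first-place counts: A 12, B 0, C 10, D 2 → A.
Borda totals: A 54, B 15, C 42, D 33 → A.
The two rules agree on A.

Yes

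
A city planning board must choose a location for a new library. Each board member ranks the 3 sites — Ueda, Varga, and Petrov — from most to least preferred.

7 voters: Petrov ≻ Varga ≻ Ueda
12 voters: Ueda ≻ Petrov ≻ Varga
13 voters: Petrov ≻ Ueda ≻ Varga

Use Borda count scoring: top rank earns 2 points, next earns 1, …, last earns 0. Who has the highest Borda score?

Petrov

Borda scores:
  Ueda: 7·0 + 12·2 + 13·1 = 37
  Varga: 7·1 + 12·0 + 13·0 = 7
  Petrov: 7·2 + 12·1 + 13·2 = 52
Petrov has the highest total.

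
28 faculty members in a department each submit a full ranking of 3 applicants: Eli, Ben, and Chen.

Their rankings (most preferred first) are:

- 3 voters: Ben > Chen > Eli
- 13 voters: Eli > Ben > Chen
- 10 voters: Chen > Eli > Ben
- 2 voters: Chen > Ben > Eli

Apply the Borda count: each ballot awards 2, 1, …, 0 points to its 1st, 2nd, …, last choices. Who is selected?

Borda scores:
  Eli: 3·0 + 13·2 + 10·1 + 2·0 = 36
  Ben: 3·2 + 13·1 + 10·0 + 2·1 = 21
  Chen: 3·1 + 13·0 + 10·2 + 2·2 = 27
Eli has the highest total.

Eli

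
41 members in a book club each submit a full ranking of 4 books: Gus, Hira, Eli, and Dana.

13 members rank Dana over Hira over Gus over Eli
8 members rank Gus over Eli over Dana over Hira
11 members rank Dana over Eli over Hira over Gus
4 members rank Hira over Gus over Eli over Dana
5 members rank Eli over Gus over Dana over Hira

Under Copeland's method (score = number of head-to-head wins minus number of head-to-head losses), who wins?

Dana

Pairwise results:
  Gus vs Hira: Hira wins 28–13.
  Gus vs Eli: Gus wins 25–16.
  Gus vs Dana: Dana wins 24–17.
  Hira vs Eli: Eli wins 24–17.
  Hira vs Dana: Dana wins 37–4.
  Eli vs Dana: Dana wins 24–17.
Copeland scores (wins − losses):
  Gus: 1 − 2 = -1
  Hira: 1 − 2 = -1
  Eli: 1 − 2 = -1
  Dana: 3 − 0 = 3
Dana has the best Copeland score.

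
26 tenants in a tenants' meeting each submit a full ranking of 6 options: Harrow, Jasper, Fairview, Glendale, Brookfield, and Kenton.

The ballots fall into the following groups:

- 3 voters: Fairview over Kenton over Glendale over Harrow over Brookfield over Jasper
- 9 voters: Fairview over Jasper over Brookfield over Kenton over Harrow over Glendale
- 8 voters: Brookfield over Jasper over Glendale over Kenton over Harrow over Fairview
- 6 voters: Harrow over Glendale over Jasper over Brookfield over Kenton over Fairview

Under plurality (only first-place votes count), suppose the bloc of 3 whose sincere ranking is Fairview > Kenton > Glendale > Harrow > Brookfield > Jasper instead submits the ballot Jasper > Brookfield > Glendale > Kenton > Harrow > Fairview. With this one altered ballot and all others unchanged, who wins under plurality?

Fairview

First-place totals with the altered ballot: Harrow 6, Jasper 3, Fairview 9, Glendale 0, Brookfield 8, Kenton 0.
The winner is unchanged: still Fairview.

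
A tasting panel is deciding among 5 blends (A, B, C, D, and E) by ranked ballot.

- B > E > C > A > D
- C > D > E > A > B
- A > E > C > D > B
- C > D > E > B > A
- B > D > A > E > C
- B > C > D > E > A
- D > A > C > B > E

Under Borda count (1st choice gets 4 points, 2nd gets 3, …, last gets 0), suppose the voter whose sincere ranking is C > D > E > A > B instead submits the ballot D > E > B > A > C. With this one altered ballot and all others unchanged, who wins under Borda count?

Borda totals with the altered ballot: A 11, B 16, C 13, D 17, E 13.
The switch changes the winner from C to D.

D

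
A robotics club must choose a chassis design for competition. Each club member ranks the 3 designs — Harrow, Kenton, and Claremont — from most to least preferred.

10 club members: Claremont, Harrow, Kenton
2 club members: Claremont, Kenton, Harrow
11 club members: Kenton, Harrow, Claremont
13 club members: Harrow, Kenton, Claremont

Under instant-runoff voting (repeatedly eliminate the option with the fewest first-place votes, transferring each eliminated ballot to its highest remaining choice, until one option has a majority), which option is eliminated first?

Round 1: Harrow 13, Claremont 12, Kenton 11. Kenton has the fewest and is eliminated.
Round 2: Harrow 24, Claremont 12. Harrow has a majority.

Kenton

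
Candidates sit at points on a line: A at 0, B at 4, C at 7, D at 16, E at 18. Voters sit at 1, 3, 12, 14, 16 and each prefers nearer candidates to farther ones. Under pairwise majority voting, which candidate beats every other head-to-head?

D

With single-peaked preferences on a line, the Condorcet winner is the candidate closest to the median voter.
The median voter (position 12) is closest to D at 16.
Check: D vs A — voters closer to D: 3 of 5.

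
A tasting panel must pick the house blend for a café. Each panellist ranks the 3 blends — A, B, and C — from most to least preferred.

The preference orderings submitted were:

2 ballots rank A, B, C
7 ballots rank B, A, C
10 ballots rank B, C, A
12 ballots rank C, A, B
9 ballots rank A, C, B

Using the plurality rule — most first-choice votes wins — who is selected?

B

First-place vote totals:
  A: 11
  B: 17
  C: 12
B has the most first-place votes.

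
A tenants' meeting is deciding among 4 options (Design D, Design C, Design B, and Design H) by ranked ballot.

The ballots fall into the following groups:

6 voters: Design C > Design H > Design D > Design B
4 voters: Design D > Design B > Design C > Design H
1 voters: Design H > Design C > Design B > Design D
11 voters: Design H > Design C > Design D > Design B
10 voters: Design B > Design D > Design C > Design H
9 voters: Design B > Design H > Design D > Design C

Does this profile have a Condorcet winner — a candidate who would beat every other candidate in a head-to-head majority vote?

No

Head-to-head results (41 voters total):
Design D vs Design C: Design D wins 23–18.
Design D vs Design B: Design D wins 21–20.
Design D vs Design H: Design H wins 27–14.
Design C vs Design B: Design B wins 23–18.
Design C vs Design H: Design H wins 21–20.
Design B vs Design H: Design B wins 23–18.
No candidate beats all others: Design D beats Design B beats Design H beats Design D, a majority cycle.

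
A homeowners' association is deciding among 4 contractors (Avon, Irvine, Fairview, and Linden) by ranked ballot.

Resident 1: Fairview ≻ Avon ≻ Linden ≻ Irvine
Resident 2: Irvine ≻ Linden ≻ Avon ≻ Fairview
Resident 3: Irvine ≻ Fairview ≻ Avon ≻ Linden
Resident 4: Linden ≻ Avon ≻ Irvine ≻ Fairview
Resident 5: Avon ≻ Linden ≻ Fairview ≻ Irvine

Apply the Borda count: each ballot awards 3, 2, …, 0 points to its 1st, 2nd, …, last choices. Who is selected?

Borda scores:
  Avon: 2 + 1 + 1 + 2 + 3 = 9
  Irvine: 0 + 3 + 3 + 1 + 0 = 7
  Fairview: 3 + 0 + 2 + 0 + 1 = 6
  Linden: 1 + 2 + 0 + 3 + 2 = 8
Avon has the highest total.

Avon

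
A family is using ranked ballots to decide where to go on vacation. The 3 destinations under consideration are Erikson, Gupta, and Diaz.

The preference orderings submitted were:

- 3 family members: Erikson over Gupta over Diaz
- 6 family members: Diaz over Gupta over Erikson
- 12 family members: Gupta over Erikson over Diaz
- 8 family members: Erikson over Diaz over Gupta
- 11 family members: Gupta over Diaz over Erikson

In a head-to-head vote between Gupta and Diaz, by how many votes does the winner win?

Ballots ranking Gupta above Diaz: 3+12+11 = 26.
Ballots ranking Diaz above Gupta: 6+8 = 14.
Gupta wins 26–14, a margin of 12.

12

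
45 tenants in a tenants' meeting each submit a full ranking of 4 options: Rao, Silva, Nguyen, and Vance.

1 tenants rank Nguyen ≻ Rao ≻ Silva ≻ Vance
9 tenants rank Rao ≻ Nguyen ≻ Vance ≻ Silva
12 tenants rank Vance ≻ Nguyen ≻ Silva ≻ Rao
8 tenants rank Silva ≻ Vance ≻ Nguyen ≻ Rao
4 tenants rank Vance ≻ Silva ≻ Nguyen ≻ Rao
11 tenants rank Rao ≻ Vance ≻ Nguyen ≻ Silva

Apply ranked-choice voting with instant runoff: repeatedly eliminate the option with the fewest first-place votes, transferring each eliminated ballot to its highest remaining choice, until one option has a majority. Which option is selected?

Round 1: Rao 20, Vance 16, Silva 8, Nguyen 1. Nguyen has the fewest and is eliminated.
Round 2: Rao 21, Vance 16, Silva 8. Silva has the fewest and is eliminated.
Round 3: Vance 24, Rao 21. Vance has a majority.

Vance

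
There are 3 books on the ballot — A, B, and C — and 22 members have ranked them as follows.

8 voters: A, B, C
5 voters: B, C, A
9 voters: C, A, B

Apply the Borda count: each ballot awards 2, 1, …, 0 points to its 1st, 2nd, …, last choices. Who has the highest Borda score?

A

Borda scores:
  A: 8·2 + 5·0 + 9·1 = 25
  B: 8·1 + 5·2 + 9·0 = 18
  C: 8·0 + 5·1 + 9·2 = 23
A has the highest total.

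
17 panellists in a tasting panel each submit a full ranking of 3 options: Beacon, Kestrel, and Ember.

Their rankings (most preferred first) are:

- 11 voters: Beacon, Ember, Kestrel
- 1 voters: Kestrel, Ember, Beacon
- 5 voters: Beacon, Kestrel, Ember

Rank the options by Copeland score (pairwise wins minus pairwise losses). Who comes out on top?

Pairwise results:
  Beacon vs Kestrel: Beacon wins 16–1.
  Beacon vs Ember: Beacon wins 16–1.
  Kestrel vs Ember: Ember wins 11–6.
Copeland scores (wins − losses):
  Beacon: 2 − 0 = 2
  Kestrel: 0 − 2 = -2
  Ember: 1 − 1 = 0
Beacon has the best Copeland score.

Beacon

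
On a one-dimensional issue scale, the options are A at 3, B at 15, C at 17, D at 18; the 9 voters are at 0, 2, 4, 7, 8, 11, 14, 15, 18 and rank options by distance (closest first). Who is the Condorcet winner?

With single-peaked preferences on a line, the Condorcet winner is the candidate closest to the median voter.
The median voter (position 8) is closest to A at 3.
Check: A vs D — voters closer to A: 5 of 9.

A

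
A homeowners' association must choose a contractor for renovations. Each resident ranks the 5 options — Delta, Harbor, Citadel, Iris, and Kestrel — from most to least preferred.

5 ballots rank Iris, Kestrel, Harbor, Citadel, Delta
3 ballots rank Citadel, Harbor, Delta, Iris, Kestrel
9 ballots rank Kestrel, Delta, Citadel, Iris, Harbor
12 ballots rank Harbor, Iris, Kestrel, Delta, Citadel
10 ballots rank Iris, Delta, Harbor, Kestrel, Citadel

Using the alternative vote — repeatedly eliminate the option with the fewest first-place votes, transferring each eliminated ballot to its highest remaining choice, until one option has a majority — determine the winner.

Round 1: Iris 15, Harbor 12, Kestrel 9, Citadel 3, Delta 0. Delta has the fewest and is eliminated.
Round 2: Iris 15, Harbor 12, Kestrel 9, Citadel 3. Citadel has the fewest and is eliminated.
Round 3: Harbor 15, Iris 15, Kestrel 9. Kestrel has the fewest and is eliminated.
Round 4: Iris 24, Harbor 15. Iris has a majority.

Iris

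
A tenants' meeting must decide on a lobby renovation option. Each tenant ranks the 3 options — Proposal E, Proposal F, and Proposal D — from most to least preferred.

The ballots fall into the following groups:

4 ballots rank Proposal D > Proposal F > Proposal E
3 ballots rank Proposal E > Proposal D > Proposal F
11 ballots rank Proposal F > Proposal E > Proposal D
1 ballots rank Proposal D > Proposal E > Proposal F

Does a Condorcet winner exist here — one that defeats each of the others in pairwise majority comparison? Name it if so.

Head-to-head results (19 voters total):
Proposal E vs Proposal F: Proposal F wins 15–4.
Proposal E vs Proposal D: Proposal E wins 14–5.
Proposal F vs Proposal D: Proposal F wins 11–8.
Proposal F beats each rival — Proposal E (15–4), Proposal D (11–8) — so Proposal F is the Condorcet winner.

Proposal F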